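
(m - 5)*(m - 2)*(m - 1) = m^3 - 8*m^2 + 17*m - 10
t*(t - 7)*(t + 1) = t^3 - 6*t^2 - 7*t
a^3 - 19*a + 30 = (a - 3)*(a - 2)*(a + 5)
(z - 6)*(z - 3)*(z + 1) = z^3 - 8*z^2 + 9*z + 18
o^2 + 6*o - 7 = (o - 1)*(o + 7)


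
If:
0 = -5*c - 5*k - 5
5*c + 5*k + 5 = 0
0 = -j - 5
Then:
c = -k - 1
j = -5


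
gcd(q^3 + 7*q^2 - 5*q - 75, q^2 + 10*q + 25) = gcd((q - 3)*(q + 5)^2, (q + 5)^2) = q^2 + 10*q + 25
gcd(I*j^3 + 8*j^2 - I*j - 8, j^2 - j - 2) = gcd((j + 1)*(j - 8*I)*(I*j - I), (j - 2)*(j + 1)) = j + 1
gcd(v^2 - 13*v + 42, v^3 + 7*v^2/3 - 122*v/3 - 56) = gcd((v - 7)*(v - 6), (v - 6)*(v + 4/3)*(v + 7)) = v - 6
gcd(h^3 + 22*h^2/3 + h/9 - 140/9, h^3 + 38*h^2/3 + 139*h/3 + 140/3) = h^2 + 26*h/3 + 35/3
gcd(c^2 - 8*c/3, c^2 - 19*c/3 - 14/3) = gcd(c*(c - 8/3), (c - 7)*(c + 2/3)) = 1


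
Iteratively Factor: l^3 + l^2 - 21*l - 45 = (l + 3)*(l^2 - 2*l - 15) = (l + 3)^2*(l - 5)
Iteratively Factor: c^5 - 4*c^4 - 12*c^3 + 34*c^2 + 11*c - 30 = (c + 1)*(c^4 - 5*c^3 - 7*c^2 + 41*c - 30) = (c - 5)*(c + 1)*(c^3 - 7*c + 6) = (c - 5)*(c - 2)*(c + 1)*(c^2 + 2*c - 3) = (c - 5)*(c - 2)*(c + 1)*(c + 3)*(c - 1)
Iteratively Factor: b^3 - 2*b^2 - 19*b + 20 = (b - 1)*(b^2 - b - 20) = (b - 5)*(b - 1)*(b + 4)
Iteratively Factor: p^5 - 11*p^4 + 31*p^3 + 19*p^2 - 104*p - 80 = (p + 1)*(p^4 - 12*p^3 + 43*p^2 - 24*p - 80) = (p - 4)*(p + 1)*(p^3 - 8*p^2 + 11*p + 20) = (p - 4)^2*(p + 1)*(p^2 - 4*p - 5) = (p - 5)*(p - 4)^2*(p + 1)*(p + 1)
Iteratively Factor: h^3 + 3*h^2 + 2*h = (h)*(h^2 + 3*h + 2) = h*(h + 2)*(h + 1)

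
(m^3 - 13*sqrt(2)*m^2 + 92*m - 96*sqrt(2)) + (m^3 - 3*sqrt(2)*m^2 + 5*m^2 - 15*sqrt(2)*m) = 2*m^3 - 16*sqrt(2)*m^2 + 5*m^2 - 15*sqrt(2)*m + 92*m - 96*sqrt(2)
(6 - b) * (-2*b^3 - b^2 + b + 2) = 2*b^4 - 11*b^3 - 7*b^2 + 4*b + 12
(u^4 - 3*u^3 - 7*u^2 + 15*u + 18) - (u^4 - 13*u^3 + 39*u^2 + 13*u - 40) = 10*u^3 - 46*u^2 + 2*u + 58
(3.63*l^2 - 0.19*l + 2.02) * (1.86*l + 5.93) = 6.7518*l^3 + 21.1725*l^2 + 2.6305*l + 11.9786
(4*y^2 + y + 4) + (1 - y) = 4*y^2 + 5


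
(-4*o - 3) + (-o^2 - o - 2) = -o^2 - 5*o - 5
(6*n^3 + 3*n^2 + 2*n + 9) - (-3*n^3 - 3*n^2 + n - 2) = 9*n^3 + 6*n^2 + n + 11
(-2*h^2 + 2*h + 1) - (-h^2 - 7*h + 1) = -h^2 + 9*h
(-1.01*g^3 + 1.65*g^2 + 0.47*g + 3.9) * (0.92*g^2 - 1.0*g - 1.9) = -0.9292*g^5 + 2.528*g^4 + 0.7014*g^3 - 0.0169999999999997*g^2 - 4.793*g - 7.41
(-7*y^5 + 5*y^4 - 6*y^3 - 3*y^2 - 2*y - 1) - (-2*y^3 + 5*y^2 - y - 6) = -7*y^5 + 5*y^4 - 4*y^3 - 8*y^2 - y + 5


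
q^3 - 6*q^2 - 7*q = q*(q - 7)*(q + 1)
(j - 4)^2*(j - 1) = j^3 - 9*j^2 + 24*j - 16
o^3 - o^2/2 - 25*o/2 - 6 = (o - 4)*(o + 1/2)*(o + 3)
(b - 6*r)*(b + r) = b^2 - 5*b*r - 6*r^2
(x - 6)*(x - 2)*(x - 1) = x^3 - 9*x^2 + 20*x - 12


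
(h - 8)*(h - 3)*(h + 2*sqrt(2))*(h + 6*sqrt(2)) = h^4 - 11*h^3 + 8*sqrt(2)*h^3 - 88*sqrt(2)*h^2 + 48*h^2 - 264*h + 192*sqrt(2)*h + 576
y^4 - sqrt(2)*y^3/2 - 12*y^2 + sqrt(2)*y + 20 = (y - 5*sqrt(2)/2)*(y - sqrt(2))*(y + sqrt(2))*(y + 2*sqrt(2))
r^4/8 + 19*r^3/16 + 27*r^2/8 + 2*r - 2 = (r/4 + 1)*(r/2 + 1)*(r - 1/2)*(r + 4)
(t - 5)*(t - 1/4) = t^2 - 21*t/4 + 5/4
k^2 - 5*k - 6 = (k - 6)*(k + 1)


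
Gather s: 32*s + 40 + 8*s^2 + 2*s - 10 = 8*s^2 + 34*s + 30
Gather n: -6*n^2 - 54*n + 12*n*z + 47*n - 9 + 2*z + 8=-6*n^2 + n*(12*z - 7) + 2*z - 1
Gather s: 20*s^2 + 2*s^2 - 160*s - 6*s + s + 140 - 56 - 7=22*s^2 - 165*s + 77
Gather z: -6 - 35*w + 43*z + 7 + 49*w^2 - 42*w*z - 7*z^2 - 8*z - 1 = 49*w^2 - 35*w - 7*z^2 + z*(35 - 42*w)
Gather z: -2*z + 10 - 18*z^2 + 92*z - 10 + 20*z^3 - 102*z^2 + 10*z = 20*z^3 - 120*z^2 + 100*z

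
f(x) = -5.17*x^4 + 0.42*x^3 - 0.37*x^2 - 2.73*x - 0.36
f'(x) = -20.68*x^3 + 1.26*x^2 - 0.74*x - 2.73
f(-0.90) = -1.90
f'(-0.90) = 14.03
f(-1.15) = -7.39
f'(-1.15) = 31.24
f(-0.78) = -0.57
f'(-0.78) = 8.43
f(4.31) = -1769.39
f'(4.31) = -1638.22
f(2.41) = -177.61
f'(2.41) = -286.66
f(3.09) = -471.27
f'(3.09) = -603.12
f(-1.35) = -15.55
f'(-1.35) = 51.45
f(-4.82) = -2833.31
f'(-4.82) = 2345.86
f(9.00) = -33669.09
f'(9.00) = -14983.05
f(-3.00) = -425.61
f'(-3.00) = 569.19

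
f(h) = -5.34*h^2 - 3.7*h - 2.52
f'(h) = -10.68*h - 3.7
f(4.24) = -114.21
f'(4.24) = -48.98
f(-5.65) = -152.08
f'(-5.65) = 56.64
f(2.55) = -46.68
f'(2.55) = -30.93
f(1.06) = -12.44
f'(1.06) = -15.02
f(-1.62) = -10.54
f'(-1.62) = 13.60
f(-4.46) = -92.24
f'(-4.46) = 43.93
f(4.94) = -151.11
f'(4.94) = -56.46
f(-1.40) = -7.81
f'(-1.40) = 11.25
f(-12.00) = -727.08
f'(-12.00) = 124.46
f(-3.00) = -39.48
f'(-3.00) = 28.34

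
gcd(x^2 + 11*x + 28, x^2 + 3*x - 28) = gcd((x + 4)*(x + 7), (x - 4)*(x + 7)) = x + 7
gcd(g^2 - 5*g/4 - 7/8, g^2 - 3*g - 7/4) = g + 1/2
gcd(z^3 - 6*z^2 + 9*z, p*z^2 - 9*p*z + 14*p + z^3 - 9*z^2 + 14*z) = 1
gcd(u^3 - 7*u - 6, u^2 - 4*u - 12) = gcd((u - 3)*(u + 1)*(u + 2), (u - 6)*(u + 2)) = u + 2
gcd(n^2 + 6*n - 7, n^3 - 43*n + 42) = n^2 + 6*n - 7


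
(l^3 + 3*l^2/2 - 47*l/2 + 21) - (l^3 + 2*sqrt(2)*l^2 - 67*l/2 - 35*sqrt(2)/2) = -2*sqrt(2)*l^2 + 3*l^2/2 + 10*l + 21 + 35*sqrt(2)/2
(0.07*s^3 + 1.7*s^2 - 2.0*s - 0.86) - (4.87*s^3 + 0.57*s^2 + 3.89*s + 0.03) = -4.8*s^3 + 1.13*s^2 - 5.89*s - 0.89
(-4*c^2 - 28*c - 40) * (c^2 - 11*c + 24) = -4*c^4 + 16*c^3 + 172*c^2 - 232*c - 960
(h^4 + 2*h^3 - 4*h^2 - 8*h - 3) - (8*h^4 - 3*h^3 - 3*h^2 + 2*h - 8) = -7*h^4 + 5*h^3 - h^2 - 10*h + 5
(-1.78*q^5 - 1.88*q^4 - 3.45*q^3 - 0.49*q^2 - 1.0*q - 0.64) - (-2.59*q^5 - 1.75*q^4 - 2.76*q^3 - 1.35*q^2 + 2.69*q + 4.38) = 0.81*q^5 - 0.13*q^4 - 0.69*q^3 + 0.86*q^2 - 3.69*q - 5.02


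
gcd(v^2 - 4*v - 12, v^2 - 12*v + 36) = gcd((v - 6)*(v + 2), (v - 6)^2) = v - 6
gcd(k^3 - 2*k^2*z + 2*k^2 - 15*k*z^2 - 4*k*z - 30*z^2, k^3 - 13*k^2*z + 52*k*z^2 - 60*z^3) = -k + 5*z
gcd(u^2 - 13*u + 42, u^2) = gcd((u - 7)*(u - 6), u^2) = 1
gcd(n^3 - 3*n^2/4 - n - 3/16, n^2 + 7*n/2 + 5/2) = 1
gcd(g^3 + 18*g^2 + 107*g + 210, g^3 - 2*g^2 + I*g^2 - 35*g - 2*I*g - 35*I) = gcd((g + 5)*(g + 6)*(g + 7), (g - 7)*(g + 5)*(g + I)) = g + 5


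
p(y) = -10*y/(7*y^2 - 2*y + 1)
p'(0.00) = -10.00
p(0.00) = 0.00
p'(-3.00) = 0.13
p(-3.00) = 0.43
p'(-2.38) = 0.19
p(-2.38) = 0.52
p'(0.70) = 2.65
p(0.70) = -2.31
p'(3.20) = 0.16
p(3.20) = -0.48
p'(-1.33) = 0.44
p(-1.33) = 0.83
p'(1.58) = 0.70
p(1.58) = -1.03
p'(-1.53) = 0.37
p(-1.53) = 0.75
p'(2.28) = 0.33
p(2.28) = -0.69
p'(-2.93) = 0.13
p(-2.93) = 0.44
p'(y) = -10*y*(2 - 14*y)/(7*y^2 - 2*y + 1)^2 - 10/(7*y^2 - 2*y + 1)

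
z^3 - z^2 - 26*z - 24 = (z - 6)*(z + 1)*(z + 4)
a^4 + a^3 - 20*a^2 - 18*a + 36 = (a - 1)*(a + 2)*(a - 3*sqrt(2))*(a + 3*sqrt(2))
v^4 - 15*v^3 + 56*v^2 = v^2*(v - 8)*(v - 7)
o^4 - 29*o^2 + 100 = (o - 5)*(o - 2)*(o + 2)*(o + 5)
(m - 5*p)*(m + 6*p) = m^2 + m*p - 30*p^2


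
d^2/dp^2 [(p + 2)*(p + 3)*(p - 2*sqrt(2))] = 6*p - 4*sqrt(2) + 10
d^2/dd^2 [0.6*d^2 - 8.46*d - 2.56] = 1.20000000000000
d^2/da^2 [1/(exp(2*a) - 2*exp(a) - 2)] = 2*((1 - 2*exp(a))*(-exp(2*a) + 2*exp(a) + 2) - 4*(1 - exp(a))^2*exp(a))*exp(a)/(-exp(2*a) + 2*exp(a) + 2)^3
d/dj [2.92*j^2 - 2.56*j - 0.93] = 5.84*j - 2.56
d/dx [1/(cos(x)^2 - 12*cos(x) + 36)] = 2*sin(x)/(cos(x) - 6)^3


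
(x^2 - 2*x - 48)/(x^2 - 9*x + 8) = (x + 6)/(x - 1)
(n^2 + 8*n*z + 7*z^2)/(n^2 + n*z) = (n + 7*z)/n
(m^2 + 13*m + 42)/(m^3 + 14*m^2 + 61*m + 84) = (m + 6)/(m^2 + 7*m + 12)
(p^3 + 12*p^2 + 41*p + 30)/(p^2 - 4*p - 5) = (p^2 + 11*p + 30)/(p - 5)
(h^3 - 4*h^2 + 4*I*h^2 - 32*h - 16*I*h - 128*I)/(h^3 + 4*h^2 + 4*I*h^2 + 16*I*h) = (h - 8)/h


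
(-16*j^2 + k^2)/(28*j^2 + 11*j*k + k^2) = (-4*j + k)/(7*j + k)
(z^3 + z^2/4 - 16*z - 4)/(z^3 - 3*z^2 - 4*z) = (z^2 + 17*z/4 + 1)/(z*(z + 1))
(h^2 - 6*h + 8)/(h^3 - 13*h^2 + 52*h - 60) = (h - 4)/(h^2 - 11*h + 30)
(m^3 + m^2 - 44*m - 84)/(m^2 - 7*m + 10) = (m^3 + m^2 - 44*m - 84)/(m^2 - 7*m + 10)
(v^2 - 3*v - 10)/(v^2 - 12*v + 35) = (v + 2)/(v - 7)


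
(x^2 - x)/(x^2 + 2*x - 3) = x/(x + 3)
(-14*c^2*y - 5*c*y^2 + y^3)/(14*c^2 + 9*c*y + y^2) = y*(-7*c + y)/(7*c + y)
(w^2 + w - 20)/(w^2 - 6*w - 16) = (-w^2 - w + 20)/(-w^2 + 6*w + 16)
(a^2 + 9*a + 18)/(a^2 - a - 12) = (a + 6)/(a - 4)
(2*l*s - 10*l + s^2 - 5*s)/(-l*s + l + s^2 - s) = (-2*l*s + 10*l - s^2 + 5*s)/(l*s - l - s^2 + s)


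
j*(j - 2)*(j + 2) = j^3 - 4*j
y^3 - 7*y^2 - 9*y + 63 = (y - 7)*(y - 3)*(y + 3)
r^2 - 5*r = r*(r - 5)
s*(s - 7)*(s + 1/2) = s^3 - 13*s^2/2 - 7*s/2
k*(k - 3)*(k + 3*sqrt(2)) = k^3 - 3*k^2 + 3*sqrt(2)*k^2 - 9*sqrt(2)*k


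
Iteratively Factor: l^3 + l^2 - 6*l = (l)*(l^2 + l - 6) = l*(l + 3)*(l - 2)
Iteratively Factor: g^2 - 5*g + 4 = (g - 4)*(g - 1)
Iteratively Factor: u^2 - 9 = (u + 3)*(u - 3)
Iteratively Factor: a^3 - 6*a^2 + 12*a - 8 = (a - 2)*(a^2 - 4*a + 4) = (a - 2)^2*(a - 2)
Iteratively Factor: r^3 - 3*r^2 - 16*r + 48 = (r - 3)*(r^2 - 16) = (r - 4)*(r - 3)*(r + 4)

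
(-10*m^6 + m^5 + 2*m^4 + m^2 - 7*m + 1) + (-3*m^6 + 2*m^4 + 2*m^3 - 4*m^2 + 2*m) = -13*m^6 + m^5 + 4*m^4 + 2*m^3 - 3*m^2 - 5*m + 1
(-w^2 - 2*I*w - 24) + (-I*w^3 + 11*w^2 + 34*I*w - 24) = -I*w^3 + 10*w^2 + 32*I*w - 48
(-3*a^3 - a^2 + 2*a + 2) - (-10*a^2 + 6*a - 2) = -3*a^3 + 9*a^2 - 4*a + 4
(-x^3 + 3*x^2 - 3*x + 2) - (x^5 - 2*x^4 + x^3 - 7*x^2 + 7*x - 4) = -x^5 + 2*x^4 - 2*x^3 + 10*x^2 - 10*x + 6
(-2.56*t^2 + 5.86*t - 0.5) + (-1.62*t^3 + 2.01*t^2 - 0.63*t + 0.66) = -1.62*t^3 - 0.55*t^2 + 5.23*t + 0.16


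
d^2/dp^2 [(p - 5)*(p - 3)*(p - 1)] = 6*p - 18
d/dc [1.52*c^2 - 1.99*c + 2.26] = 3.04*c - 1.99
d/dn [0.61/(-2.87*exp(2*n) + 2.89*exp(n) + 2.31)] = (3.5014*exp(n) - 1.7629)*exp(n)/(-2.87*exp(2*n) + 2.89*exp(n) + 2.31)^2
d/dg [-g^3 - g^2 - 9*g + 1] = -3*g^2 - 2*g - 9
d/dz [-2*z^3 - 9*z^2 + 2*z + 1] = -6*z^2 - 18*z + 2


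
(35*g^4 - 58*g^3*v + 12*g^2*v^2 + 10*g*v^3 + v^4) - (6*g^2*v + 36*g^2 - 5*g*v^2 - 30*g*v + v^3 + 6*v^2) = 35*g^4 - 58*g^3*v + 12*g^2*v^2 - 6*g^2*v - 36*g^2 + 10*g*v^3 + 5*g*v^2 + 30*g*v + v^4 - v^3 - 6*v^2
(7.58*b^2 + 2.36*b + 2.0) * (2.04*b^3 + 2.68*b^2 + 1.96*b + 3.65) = 15.4632*b^5 + 25.1288*b^4 + 25.2616*b^3 + 37.6526*b^2 + 12.534*b + 7.3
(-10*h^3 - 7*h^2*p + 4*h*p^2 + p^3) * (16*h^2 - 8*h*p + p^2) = -160*h^5 - 32*h^4*p + 110*h^3*p^2 - 23*h^2*p^3 - 4*h*p^4 + p^5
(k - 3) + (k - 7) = 2*k - 10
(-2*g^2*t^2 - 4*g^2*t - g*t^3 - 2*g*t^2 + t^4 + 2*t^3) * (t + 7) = -2*g^2*t^3 - 18*g^2*t^2 - 28*g^2*t - g*t^4 - 9*g*t^3 - 14*g*t^2 + t^5 + 9*t^4 + 14*t^3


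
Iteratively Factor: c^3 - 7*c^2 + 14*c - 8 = (c - 1)*(c^2 - 6*c + 8) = (c - 2)*(c - 1)*(c - 4)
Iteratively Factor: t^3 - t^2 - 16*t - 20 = (t + 2)*(t^2 - 3*t - 10) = (t - 5)*(t + 2)*(t + 2)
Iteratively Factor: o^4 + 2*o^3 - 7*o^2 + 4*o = (o + 4)*(o^3 - 2*o^2 + o) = o*(o + 4)*(o^2 - 2*o + 1) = o*(o - 1)*(o + 4)*(o - 1)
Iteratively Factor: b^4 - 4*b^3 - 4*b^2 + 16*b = (b - 2)*(b^3 - 2*b^2 - 8*b) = (b - 2)*(b + 2)*(b^2 - 4*b) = b*(b - 2)*(b + 2)*(b - 4)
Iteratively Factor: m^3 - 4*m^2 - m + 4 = (m - 1)*(m^2 - 3*m - 4) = (m - 1)*(m + 1)*(m - 4)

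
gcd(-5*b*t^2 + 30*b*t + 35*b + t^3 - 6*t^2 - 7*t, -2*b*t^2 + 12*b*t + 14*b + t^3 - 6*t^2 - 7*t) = t^2 - 6*t - 7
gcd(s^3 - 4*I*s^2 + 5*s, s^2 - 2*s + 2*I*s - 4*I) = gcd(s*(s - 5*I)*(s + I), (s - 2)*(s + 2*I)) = 1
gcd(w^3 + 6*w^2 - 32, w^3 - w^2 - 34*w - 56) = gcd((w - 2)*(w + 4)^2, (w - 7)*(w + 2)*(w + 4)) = w + 4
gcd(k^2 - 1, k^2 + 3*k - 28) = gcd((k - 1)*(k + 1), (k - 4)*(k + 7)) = 1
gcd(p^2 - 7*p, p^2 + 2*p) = p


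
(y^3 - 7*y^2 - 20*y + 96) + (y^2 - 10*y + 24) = y^3 - 6*y^2 - 30*y + 120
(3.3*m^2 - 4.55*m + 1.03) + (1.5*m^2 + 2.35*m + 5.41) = 4.8*m^2 - 2.2*m + 6.44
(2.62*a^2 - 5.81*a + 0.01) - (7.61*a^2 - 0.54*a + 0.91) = -4.99*a^2 - 5.27*a - 0.9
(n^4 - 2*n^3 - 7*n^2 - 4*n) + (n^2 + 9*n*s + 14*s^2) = n^4 - 2*n^3 - 6*n^2 + 9*n*s - 4*n + 14*s^2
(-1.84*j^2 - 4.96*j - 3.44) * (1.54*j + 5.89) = -2.8336*j^3 - 18.476*j^2 - 34.512*j - 20.2616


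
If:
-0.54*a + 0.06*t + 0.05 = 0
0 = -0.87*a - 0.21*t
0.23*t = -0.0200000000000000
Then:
No Solution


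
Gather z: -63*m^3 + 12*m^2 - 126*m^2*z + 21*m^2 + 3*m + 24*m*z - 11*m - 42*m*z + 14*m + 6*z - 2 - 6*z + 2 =-63*m^3 + 33*m^2 + 6*m + z*(-126*m^2 - 18*m)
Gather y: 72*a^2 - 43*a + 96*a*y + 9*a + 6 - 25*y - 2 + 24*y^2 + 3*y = 72*a^2 - 34*a + 24*y^2 + y*(96*a - 22) + 4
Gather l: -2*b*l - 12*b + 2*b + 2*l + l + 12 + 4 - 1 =-10*b + l*(3 - 2*b) + 15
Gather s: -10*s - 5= -10*s - 5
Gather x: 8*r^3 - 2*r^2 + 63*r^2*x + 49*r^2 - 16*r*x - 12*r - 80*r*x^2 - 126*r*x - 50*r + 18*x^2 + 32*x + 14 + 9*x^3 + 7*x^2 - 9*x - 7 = 8*r^3 + 47*r^2 - 62*r + 9*x^3 + x^2*(25 - 80*r) + x*(63*r^2 - 142*r + 23) + 7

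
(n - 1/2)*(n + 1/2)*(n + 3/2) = n^3 + 3*n^2/2 - n/4 - 3/8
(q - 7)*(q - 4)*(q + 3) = q^3 - 8*q^2 - 5*q + 84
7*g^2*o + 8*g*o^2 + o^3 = o*(g + o)*(7*g + o)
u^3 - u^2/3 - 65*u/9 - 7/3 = (u - 3)*(u + 1/3)*(u + 7/3)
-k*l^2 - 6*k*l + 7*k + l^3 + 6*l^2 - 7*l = (-k + l)*(l - 1)*(l + 7)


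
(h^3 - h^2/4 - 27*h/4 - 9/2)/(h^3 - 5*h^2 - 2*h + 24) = (h + 3/4)/(h - 4)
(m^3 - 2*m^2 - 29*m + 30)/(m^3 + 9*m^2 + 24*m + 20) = (m^2 - 7*m + 6)/(m^2 + 4*m + 4)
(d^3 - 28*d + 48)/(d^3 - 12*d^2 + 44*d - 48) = (d + 6)/(d - 6)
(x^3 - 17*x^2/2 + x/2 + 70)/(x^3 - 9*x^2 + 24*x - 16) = (2*x^2 - 9*x - 35)/(2*(x^2 - 5*x + 4))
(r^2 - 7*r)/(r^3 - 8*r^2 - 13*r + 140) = r/(r^2 - r - 20)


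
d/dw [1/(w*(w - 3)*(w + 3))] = 3*(3 - w^2)/(w^2*(w^4 - 18*w^2 + 81))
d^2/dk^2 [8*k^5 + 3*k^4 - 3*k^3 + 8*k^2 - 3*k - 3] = 160*k^3 + 36*k^2 - 18*k + 16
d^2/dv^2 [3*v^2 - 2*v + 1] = 6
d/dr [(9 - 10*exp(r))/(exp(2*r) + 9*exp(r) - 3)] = (10*exp(2*r) - 18*exp(r) - 51)*exp(r)/(exp(4*r) + 18*exp(3*r) + 75*exp(2*r) - 54*exp(r) + 9)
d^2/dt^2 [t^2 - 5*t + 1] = 2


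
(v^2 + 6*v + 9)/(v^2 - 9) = (v + 3)/(v - 3)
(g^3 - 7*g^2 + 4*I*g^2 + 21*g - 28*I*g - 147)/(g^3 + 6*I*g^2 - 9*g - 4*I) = (g^3 + g^2*(-7 + 4*I) + g*(21 - 28*I) - 147)/(g^3 + 6*I*g^2 - 9*g - 4*I)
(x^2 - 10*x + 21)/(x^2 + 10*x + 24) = (x^2 - 10*x + 21)/(x^2 + 10*x + 24)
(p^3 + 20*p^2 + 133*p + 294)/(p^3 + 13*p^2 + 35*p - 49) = (p + 6)/(p - 1)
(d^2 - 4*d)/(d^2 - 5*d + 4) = d/(d - 1)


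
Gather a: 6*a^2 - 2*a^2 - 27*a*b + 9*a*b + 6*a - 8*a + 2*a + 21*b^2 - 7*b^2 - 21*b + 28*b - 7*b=4*a^2 - 18*a*b + 14*b^2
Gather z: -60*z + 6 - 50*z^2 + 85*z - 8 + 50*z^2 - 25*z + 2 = 0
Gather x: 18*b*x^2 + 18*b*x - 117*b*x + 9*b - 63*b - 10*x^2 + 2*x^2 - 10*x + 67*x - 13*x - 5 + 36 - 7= -54*b + x^2*(18*b - 8) + x*(44 - 99*b) + 24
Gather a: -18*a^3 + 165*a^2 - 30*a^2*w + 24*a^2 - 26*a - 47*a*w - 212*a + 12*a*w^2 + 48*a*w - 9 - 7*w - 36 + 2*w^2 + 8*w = -18*a^3 + a^2*(189 - 30*w) + a*(12*w^2 + w - 238) + 2*w^2 + w - 45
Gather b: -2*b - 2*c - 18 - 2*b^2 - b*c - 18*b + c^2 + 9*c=-2*b^2 + b*(-c - 20) + c^2 + 7*c - 18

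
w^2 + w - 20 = (w - 4)*(w + 5)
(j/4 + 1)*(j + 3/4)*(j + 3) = j^3/4 + 31*j^2/16 + 69*j/16 + 9/4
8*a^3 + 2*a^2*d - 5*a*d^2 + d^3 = (-4*a + d)*(-2*a + d)*(a + d)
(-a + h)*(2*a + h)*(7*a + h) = -14*a^3 + 5*a^2*h + 8*a*h^2 + h^3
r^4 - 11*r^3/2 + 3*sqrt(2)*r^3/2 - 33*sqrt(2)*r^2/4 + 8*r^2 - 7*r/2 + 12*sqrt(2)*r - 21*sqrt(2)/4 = (r - 7/2)*(r - 1)^2*(r + 3*sqrt(2)/2)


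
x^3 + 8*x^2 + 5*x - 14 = (x - 1)*(x + 2)*(x + 7)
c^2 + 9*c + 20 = (c + 4)*(c + 5)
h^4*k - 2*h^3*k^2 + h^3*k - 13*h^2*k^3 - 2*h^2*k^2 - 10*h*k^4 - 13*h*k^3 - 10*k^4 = (h - 5*k)*(h + k)*(h + 2*k)*(h*k + k)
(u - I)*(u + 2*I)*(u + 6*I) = u^3 + 7*I*u^2 - 4*u + 12*I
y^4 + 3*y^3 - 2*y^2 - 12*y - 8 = (y - 2)*(y + 1)*(y + 2)^2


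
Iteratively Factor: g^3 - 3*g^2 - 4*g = (g + 1)*(g^2 - 4*g) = (g - 4)*(g + 1)*(g)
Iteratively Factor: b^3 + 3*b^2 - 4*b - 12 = (b + 2)*(b^2 + b - 6) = (b - 2)*(b + 2)*(b + 3)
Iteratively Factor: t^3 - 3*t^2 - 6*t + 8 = (t + 2)*(t^2 - 5*t + 4) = (t - 1)*(t + 2)*(t - 4)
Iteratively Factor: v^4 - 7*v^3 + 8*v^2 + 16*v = (v - 4)*(v^3 - 3*v^2 - 4*v) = (v - 4)*(v + 1)*(v^2 - 4*v) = (v - 4)^2*(v + 1)*(v)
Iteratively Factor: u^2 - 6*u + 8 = (u - 2)*(u - 4)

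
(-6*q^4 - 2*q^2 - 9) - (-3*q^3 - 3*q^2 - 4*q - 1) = -6*q^4 + 3*q^3 + q^2 + 4*q - 8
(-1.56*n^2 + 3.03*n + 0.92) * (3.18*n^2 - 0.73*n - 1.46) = -4.9608*n^4 + 10.7742*n^3 + 2.9913*n^2 - 5.0954*n - 1.3432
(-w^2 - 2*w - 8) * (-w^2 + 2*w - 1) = w^4 + 5*w^2 - 14*w + 8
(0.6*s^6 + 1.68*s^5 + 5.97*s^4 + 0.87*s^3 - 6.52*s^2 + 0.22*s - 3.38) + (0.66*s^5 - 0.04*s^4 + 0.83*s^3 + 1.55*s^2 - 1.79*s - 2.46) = 0.6*s^6 + 2.34*s^5 + 5.93*s^4 + 1.7*s^3 - 4.97*s^2 - 1.57*s - 5.84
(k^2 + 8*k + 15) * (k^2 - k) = k^4 + 7*k^3 + 7*k^2 - 15*k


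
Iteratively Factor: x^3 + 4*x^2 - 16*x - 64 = (x - 4)*(x^2 + 8*x + 16) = (x - 4)*(x + 4)*(x + 4)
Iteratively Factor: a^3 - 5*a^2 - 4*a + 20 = (a - 5)*(a^2 - 4) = (a - 5)*(a - 2)*(a + 2)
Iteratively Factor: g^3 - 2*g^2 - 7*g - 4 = (g + 1)*(g^2 - 3*g - 4) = (g + 1)^2*(g - 4)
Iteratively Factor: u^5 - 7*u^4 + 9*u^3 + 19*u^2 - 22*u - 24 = (u - 2)*(u^4 - 5*u^3 - u^2 + 17*u + 12) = (u - 4)*(u - 2)*(u^3 - u^2 - 5*u - 3) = (u - 4)*(u - 2)*(u + 1)*(u^2 - 2*u - 3) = (u - 4)*(u - 3)*(u - 2)*(u + 1)*(u + 1)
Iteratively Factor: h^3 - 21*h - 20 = (h + 1)*(h^2 - h - 20) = (h - 5)*(h + 1)*(h + 4)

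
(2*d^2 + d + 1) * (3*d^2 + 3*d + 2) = 6*d^4 + 9*d^3 + 10*d^2 + 5*d + 2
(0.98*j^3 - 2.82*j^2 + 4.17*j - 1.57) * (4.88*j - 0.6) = 4.7824*j^4 - 14.3496*j^3 + 22.0416*j^2 - 10.1636*j + 0.942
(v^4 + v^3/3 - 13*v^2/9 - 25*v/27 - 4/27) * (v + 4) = v^5 + 13*v^4/3 - v^3/9 - 181*v^2/27 - 104*v/27 - 16/27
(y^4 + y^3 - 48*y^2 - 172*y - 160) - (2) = y^4 + y^3 - 48*y^2 - 172*y - 162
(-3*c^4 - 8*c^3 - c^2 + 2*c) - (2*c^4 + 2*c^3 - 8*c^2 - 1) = -5*c^4 - 10*c^3 + 7*c^2 + 2*c + 1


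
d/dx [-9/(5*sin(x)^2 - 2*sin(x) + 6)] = 18*(5*sin(x) - 1)*cos(x)/(5*sin(x)^2 - 2*sin(x) + 6)^2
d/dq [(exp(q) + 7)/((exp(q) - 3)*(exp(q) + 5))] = (-exp(2*q) - 14*exp(q) - 29)*exp(q)/(exp(4*q) + 4*exp(3*q) - 26*exp(2*q) - 60*exp(q) + 225)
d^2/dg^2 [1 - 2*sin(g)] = 2*sin(g)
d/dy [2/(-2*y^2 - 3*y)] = 2*(4*y + 3)/(y^2*(2*y + 3)^2)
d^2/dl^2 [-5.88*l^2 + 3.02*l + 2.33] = -11.7600000000000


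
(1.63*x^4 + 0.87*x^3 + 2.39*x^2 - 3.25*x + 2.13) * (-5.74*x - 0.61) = -9.3562*x^5 - 5.9881*x^4 - 14.2493*x^3 + 17.1971*x^2 - 10.2437*x - 1.2993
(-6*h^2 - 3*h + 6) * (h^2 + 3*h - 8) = -6*h^4 - 21*h^3 + 45*h^2 + 42*h - 48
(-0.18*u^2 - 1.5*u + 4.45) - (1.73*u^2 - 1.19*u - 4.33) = -1.91*u^2 - 0.31*u + 8.78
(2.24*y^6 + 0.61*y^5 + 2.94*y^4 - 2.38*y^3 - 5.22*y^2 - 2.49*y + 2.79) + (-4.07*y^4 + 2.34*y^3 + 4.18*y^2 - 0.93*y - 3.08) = 2.24*y^6 + 0.61*y^5 - 1.13*y^4 - 0.04*y^3 - 1.04*y^2 - 3.42*y - 0.29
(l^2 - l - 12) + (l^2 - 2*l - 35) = 2*l^2 - 3*l - 47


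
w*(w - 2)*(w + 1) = w^3 - w^2 - 2*w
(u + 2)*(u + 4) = u^2 + 6*u + 8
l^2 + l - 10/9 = (l - 2/3)*(l + 5/3)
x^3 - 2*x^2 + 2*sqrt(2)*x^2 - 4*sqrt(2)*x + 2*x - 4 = (x - 2)*(x + sqrt(2))^2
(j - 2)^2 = j^2 - 4*j + 4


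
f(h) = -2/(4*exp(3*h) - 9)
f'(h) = 24*exp(3*h)/(4*exp(3*h) - 9)^2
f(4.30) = -0.00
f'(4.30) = 0.00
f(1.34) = -0.01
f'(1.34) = 0.03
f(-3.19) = 0.22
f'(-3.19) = 0.00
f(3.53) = -0.00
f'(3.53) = 0.00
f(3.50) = -0.00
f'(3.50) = 0.00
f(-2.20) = 0.22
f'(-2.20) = 0.00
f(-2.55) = 0.22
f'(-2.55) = 0.00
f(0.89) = -0.04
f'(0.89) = 0.15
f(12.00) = 0.00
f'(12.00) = 0.00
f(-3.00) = 0.22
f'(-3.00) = 0.00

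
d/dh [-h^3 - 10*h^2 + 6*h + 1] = -3*h^2 - 20*h + 6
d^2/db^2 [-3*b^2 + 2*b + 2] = -6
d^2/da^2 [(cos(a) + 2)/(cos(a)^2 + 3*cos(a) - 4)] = (-9*(1 - cos(2*a))^2*cos(a)/4 - 5*(1 - cos(2*a))^2/4 - 19*cos(a)/2 - 30*cos(2*a) - 12*cos(3*a) + cos(5*a)/2 + 51)/((cos(a) - 1)^3*(cos(a) + 4)^3)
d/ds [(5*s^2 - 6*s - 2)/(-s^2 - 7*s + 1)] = (-41*s^2 + 6*s - 20)/(s^4 + 14*s^3 + 47*s^2 - 14*s + 1)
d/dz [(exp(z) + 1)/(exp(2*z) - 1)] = -exp(z)/(exp(2*z) - 2*exp(z) + 1)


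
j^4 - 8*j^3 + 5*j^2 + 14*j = j*(j - 7)*(j - 2)*(j + 1)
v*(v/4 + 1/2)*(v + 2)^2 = v^4/4 + 3*v^3/2 + 3*v^2 + 2*v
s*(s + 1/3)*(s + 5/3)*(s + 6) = s^4 + 8*s^3 + 113*s^2/9 + 10*s/3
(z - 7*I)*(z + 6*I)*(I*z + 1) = I*z^3 + 2*z^2 + 41*I*z + 42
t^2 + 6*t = t*(t + 6)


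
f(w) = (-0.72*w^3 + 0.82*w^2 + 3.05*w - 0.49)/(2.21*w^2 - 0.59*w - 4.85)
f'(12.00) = -0.33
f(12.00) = -3.56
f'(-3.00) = -0.43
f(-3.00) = 1.02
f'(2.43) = -1.16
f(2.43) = 0.21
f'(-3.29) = -0.40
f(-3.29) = 1.14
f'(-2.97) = -0.43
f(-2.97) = 1.01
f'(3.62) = -0.47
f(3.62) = -0.59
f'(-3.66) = -0.38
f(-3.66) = 1.29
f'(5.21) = -0.37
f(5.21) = -1.23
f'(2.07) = -3.01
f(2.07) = 0.87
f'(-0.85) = -1.21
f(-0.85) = 0.74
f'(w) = (0.59 - 4.42*w)*(-0.72*w^3 + 0.82*w^2 + 3.05*w - 0.49)/(2.21*w^2 - 0.59*w - 4.85)^2 + (-2.16*w^2 + 1.64*w + 3.05)/(2.21*w^2 - 0.59*w - 4.85) = (-1.5912*w^4 + 0.8496*w^3 + 3.2517*w^2 - 5.7882*w - 15.0816)/(4.8841*w^4 - 2.6078*w^3 - 21.0889*w^2 + 5.723*w + 23.5225)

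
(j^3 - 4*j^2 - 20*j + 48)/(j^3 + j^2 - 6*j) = (j^2 - 2*j - 24)/(j*(j + 3))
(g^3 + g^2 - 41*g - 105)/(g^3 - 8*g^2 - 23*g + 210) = (g + 3)/(g - 6)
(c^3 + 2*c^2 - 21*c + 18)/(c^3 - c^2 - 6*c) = (c^2 + 5*c - 6)/(c*(c + 2))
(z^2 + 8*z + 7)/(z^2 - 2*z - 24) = (z^2 + 8*z + 7)/(z^2 - 2*z - 24)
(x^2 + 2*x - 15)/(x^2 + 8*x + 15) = (x - 3)/(x + 3)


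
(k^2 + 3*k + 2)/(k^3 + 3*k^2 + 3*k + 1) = (k + 2)/(k^2 + 2*k + 1)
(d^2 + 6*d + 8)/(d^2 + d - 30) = (d^2 + 6*d + 8)/(d^2 + d - 30)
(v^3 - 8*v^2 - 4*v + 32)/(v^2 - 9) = (v^3 - 8*v^2 - 4*v + 32)/(v^2 - 9)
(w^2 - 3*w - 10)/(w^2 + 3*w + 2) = (w - 5)/(w + 1)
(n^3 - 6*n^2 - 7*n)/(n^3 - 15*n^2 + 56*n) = (n + 1)/(n - 8)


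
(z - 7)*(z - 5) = z^2 - 12*z + 35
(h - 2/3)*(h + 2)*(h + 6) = h^3 + 22*h^2/3 + 20*h/3 - 8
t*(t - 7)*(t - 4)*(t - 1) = t^4 - 12*t^3 + 39*t^2 - 28*t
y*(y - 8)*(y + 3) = y^3 - 5*y^2 - 24*y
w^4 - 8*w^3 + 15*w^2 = w^2*(w - 5)*(w - 3)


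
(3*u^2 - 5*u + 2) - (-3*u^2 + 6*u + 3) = 6*u^2 - 11*u - 1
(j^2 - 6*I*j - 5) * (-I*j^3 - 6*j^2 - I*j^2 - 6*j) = -I*j^5 - 12*j^4 - I*j^4 - 12*j^3 + 41*I*j^3 + 30*j^2 + 41*I*j^2 + 30*j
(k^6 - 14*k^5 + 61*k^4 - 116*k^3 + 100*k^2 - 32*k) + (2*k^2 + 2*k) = k^6 - 14*k^5 + 61*k^4 - 116*k^3 + 102*k^2 - 30*k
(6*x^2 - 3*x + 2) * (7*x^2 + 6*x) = 42*x^4 + 15*x^3 - 4*x^2 + 12*x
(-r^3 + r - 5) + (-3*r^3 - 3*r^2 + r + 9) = -4*r^3 - 3*r^2 + 2*r + 4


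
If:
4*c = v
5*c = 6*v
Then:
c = 0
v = 0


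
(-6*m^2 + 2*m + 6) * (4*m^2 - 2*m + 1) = -24*m^4 + 20*m^3 + 14*m^2 - 10*m + 6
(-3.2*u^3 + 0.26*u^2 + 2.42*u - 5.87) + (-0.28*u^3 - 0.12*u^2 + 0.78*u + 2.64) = -3.48*u^3 + 0.14*u^2 + 3.2*u - 3.23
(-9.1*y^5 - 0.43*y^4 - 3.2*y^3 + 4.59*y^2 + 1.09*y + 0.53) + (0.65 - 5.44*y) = -9.1*y^5 - 0.43*y^4 - 3.2*y^3 + 4.59*y^2 - 4.35*y + 1.18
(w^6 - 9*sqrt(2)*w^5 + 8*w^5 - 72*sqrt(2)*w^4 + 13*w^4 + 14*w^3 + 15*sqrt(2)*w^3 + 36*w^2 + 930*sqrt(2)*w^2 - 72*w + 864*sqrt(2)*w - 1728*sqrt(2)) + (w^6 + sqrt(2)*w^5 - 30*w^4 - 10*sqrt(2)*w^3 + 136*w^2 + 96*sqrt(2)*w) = 2*w^6 - 8*sqrt(2)*w^5 + 8*w^5 - 72*sqrt(2)*w^4 - 17*w^4 + 5*sqrt(2)*w^3 + 14*w^3 + 172*w^2 + 930*sqrt(2)*w^2 - 72*w + 960*sqrt(2)*w - 1728*sqrt(2)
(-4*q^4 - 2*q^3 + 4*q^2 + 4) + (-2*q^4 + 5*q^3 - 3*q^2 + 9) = -6*q^4 + 3*q^3 + q^2 + 13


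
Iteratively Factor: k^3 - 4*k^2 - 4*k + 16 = (k - 2)*(k^2 - 2*k - 8) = (k - 4)*(k - 2)*(k + 2)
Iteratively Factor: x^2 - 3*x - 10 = (x - 5)*(x + 2)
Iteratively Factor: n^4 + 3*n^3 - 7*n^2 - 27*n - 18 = (n + 2)*(n^3 + n^2 - 9*n - 9) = (n - 3)*(n + 2)*(n^2 + 4*n + 3) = (n - 3)*(n + 1)*(n + 2)*(n + 3)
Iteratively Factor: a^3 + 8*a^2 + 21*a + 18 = (a + 3)*(a^2 + 5*a + 6) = (a + 2)*(a + 3)*(a + 3)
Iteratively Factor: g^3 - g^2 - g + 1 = (g + 1)*(g^2 - 2*g + 1) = (g - 1)*(g + 1)*(g - 1)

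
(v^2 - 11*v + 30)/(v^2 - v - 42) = (-v^2 + 11*v - 30)/(-v^2 + v + 42)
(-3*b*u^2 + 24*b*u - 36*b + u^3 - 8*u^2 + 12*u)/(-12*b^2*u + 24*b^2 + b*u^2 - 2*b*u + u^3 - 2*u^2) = (u - 6)/(4*b + u)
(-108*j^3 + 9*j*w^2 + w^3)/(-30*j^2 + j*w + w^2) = (-18*j^2 + 3*j*w + w^2)/(-5*j + w)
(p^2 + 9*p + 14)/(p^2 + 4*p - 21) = (p + 2)/(p - 3)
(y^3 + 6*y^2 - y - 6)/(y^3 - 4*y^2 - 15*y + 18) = (y^2 + 7*y + 6)/(y^2 - 3*y - 18)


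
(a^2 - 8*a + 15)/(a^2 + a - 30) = (a - 3)/(a + 6)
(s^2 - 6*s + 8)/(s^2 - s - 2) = (s - 4)/(s + 1)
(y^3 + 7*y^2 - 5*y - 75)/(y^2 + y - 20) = (y^2 + 2*y - 15)/(y - 4)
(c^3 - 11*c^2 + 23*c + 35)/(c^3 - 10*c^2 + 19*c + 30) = (c - 7)/(c - 6)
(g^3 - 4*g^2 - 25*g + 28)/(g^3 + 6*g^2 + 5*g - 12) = (g - 7)/(g + 3)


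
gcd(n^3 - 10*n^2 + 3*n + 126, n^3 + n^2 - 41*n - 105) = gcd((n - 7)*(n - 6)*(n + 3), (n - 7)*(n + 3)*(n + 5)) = n^2 - 4*n - 21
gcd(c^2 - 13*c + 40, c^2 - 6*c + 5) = c - 5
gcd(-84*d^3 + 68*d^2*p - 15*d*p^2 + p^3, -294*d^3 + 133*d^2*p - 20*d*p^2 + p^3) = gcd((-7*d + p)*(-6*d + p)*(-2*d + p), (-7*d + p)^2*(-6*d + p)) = 42*d^2 - 13*d*p + p^2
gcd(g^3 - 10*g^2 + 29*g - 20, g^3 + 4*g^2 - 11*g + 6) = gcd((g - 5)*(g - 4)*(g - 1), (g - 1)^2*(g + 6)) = g - 1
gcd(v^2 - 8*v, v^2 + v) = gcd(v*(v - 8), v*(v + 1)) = v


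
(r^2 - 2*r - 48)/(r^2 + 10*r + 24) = (r - 8)/(r + 4)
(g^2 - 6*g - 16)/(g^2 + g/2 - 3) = 2*(g - 8)/(2*g - 3)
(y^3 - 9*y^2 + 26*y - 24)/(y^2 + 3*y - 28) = (y^2 - 5*y + 6)/(y + 7)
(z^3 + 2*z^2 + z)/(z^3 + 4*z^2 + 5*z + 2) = z/(z + 2)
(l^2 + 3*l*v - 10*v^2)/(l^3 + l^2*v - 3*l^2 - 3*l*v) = (l^2 + 3*l*v - 10*v^2)/(l*(l^2 + l*v - 3*l - 3*v))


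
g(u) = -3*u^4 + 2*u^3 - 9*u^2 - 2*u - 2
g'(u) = -12*u^3 + 6*u^2 - 18*u - 2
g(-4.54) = -1640.09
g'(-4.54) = 1326.31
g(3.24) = -365.53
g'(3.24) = -405.48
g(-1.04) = -15.41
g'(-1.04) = 36.71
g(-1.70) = -59.49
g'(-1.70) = 104.90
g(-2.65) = -245.07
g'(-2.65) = 311.15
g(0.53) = -5.53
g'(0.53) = -11.64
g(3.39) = -430.50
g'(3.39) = -461.57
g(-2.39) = -173.82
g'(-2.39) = 239.12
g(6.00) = -3794.00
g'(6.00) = -2486.00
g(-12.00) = -66938.00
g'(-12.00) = 21814.00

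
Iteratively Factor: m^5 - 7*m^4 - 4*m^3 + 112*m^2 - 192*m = (m + 4)*(m^4 - 11*m^3 + 40*m^2 - 48*m) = (m - 4)*(m + 4)*(m^3 - 7*m^2 + 12*m) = m*(m - 4)*(m + 4)*(m^2 - 7*m + 12) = m*(m - 4)*(m - 3)*(m + 4)*(m - 4)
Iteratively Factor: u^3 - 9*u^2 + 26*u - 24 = (u - 2)*(u^2 - 7*u + 12) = (u - 4)*(u - 2)*(u - 3)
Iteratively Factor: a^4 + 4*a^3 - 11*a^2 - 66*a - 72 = (a - 4)*(a^3 + 8*a^2 + 21*a + 18) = (a - 4)*(a + 3)*(a^2 + 5*a + 6) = (a - 4)*(a + 2)*(a + 3)*(a + 3)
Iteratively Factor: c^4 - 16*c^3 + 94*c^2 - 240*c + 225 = (c - 5)*(c^3 - 11*c^2 + 39*c - 45) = (c - 5)*(c - 3)*(c^2 - 8*c + 15) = (c - 5)^2*(c - 3)*(c - 3)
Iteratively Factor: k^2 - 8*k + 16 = (k - 4)*(k - 4)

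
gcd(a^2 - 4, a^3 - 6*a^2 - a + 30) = a + 2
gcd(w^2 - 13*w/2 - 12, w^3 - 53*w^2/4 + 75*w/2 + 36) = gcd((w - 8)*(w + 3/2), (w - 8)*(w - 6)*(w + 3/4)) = w - 8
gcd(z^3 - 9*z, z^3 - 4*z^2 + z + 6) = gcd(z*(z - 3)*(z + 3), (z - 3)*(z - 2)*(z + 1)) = z - 3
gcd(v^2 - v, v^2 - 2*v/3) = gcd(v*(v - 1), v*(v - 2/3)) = v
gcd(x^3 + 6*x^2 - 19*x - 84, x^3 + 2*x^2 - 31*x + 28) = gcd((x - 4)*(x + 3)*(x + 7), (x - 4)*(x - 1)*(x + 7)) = x^2 + 3*x - 28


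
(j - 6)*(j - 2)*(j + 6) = j^3 - 2*j^2 - 36*j + 72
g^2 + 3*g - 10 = (g - 2)*(g + 5)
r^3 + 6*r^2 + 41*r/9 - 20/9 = (r - 1/3)*(r + 4/3)*(r + 5)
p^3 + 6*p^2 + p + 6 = (p + 6)*(p - I)*(p + I)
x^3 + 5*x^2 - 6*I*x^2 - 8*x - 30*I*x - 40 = (x + 5)*(x - 4*I)*(x - 2*I)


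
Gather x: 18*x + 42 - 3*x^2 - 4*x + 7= -3*x^2 + 14*x + 49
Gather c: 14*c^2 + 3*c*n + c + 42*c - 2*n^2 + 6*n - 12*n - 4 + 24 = 14*c^2 + c*(3*n + 43) - 2*n^2 - 6*n + 20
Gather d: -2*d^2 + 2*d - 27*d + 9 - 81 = -2*d^2 - 25*d - 72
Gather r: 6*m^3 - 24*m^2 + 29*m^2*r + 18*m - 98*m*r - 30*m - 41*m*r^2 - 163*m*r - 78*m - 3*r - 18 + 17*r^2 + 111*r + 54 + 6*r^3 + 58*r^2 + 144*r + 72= 6*m^3 - 24*m^2 - 90*m + 6*r^3 + r^2*(75 - 41*m) + r*(29*m^2 - 261*m + 252) + 108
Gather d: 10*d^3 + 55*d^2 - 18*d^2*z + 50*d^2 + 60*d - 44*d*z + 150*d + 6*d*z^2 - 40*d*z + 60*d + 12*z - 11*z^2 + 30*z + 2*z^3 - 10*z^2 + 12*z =10*d^3 + d^2*(105 - 18*z) + d*(6*z^2 - 84*z + 270) + 2*z^3 - 21*z^2 + 54*z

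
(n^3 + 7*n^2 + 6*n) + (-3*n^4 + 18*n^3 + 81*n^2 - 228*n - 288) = -3*n^4 + 19*n^3 + 88*n^2 - 222*n - 288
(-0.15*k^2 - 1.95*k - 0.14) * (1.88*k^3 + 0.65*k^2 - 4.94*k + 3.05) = -0.282*k^5 - 3.7635*k^4 - 0.7897*k^3 + 9.0845*k^2 - 5.2559*k - 0.427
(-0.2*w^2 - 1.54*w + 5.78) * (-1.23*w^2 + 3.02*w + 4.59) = 0.246*w^4 + 1.2902*w^3 - 12.6782*w^2 + 10.387*w + 26.5302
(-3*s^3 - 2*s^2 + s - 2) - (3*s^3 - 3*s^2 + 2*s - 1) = -6*s^3 + s^2 - s - 1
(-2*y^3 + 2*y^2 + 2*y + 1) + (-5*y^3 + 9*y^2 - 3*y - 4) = -7*y^3 + 11*y^2 - y - 3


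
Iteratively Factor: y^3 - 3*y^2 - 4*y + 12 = (y - 3)*(y^2 - 4) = (y - 3)*(y + 2)*(y - 2)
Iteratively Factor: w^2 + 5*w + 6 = (w + 3)*(w + 2)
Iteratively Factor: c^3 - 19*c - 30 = (c + 3)*(c^2 - 3*c - 10) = (c - 5)*(c + 3)*(c + 2)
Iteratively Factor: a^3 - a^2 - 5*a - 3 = (a + 1)*(a^2 - 2*a - 3) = (a + 1)^2*(a - 3)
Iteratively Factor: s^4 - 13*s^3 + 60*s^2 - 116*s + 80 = (s - 4)*(s^3 - 9*s^2 + 24*s - 20) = (s - 4)*(s - 2)*(s^2 - 7*s + 10) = (s - 5)*(s - 4)*(s - 2)*(s - 2)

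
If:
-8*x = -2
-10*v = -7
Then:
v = 7/10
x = 1/4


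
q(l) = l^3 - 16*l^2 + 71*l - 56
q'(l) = 3*l^2 - 32*l + 71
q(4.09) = 35.16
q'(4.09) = -9.70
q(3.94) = 36.53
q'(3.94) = -8.51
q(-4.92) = -911.72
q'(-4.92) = 301.06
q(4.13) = 34.76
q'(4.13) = -9.99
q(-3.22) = -483.90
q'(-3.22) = 205.15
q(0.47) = -26.06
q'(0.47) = 56.62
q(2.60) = 38.02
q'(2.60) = 8.08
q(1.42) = 15.42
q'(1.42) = 31.61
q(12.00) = 220.00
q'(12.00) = 119.00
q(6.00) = 10.00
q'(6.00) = -13.00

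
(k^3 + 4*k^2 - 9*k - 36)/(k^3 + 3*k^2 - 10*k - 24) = (k + 3)/(k + 2)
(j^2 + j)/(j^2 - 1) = j/(j - 1)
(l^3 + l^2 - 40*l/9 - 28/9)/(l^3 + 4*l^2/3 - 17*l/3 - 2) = (9*l^2 + 27*l + 14)/(3*(3*l^2 + 10*l + 3))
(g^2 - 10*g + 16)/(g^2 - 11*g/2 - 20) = 2*(g - 2)/(2*g + 5)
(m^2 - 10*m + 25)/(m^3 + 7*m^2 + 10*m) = (m^2 - 10*m + 25)/(m*(m^2 + 7*m + 10))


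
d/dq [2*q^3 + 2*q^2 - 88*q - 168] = 6*q^2 + 4*q - 88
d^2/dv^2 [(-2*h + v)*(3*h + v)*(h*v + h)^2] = h^2*(-12*h^2 + 6*h*v + 4*h + 12*v^2 + 12*v + 2)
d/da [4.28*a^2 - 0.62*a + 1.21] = 8.56*a - 0.62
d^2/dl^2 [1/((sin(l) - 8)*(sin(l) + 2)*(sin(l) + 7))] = (-9*sin(l)^6 - 11*sin(l)^5 + 124*sin(l)^4 - 818*sin(l)^3 - 4154*sin(l)^2 + 6820*sin(l) + 6952)/((sin(l) - 8)^3*(sin(l) + 2)^3*(sin(l) + 7)^3)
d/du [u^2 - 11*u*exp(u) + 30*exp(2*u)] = -11*u*exp(u) + 2*u + 60*exp(2*u) - 11*exp(u)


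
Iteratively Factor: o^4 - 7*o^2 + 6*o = (o - 2)*(o^3 + 2*o^2 - 3*o) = (o - 2)*(o - 1)*(o^2 + 3*o) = o*(o - 2)*(o - 1)*(o + 3)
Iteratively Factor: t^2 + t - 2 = (t + 2)*(t - 1)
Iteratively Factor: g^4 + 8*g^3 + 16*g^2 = (g + 4)*(g^3 + 4*g^2) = g*(g + 4)*(g^2 + 4*g) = g^2*(g + 4)*(g + 4)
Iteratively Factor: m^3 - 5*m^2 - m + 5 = (m - 1)*(m^2 - 4*m - 5) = (m - 5)*(m - 1)*(m + 1)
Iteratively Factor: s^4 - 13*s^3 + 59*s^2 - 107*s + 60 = (s - 5)*(s^3 - 8*s^2 + 19*s - 12) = (s - 5)*(s - 4)*(s^2 - 4*s + 3) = (s - 5)*(s - 4)*(s - 3)*(s - 1)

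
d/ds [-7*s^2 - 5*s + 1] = -14*s - 5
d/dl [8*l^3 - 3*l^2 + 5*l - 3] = 24*l^2 - 6*l + 5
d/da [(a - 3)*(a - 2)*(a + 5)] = 3*a^2 - 19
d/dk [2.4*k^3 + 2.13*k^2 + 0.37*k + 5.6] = 7.2*k^2 + 4.26*k + 0.37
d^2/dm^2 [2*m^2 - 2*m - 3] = 4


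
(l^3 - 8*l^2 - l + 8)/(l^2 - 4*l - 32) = (l^2 - 1)/(l + 4)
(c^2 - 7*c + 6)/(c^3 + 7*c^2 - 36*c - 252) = (c - 1)/(c^2 + 13*c + 42)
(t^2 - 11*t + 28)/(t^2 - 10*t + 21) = (t - 4)/(t - 3)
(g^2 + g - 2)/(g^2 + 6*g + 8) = (g - 1)/(g + 4)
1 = 1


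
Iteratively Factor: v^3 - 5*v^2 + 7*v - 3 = (v - 1)*(v^2 - 4*v + 3) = (v - 3)*(v - 1)*(v - 1)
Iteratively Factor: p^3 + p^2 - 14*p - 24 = (p - 4)*(p^2 + 5*p + 6) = (p - 4)*(p + 3)*(p + 2)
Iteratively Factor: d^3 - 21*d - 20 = (d + 4)*(d^2 - 4*d - 5) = (d - 5)*(d + 4)*(d + 1)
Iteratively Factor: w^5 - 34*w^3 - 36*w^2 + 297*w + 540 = (w + 3)*(w^4 - 3*w^3 - 25*w^2 + 39*w + 180) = (w + 3)^2*(w^3 - 6*w^2 - 7*w + 60) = (w - 5)*(w + 3)^2*(w^2 - w - 12) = (w - 5)*(w + 3)^3*(w - 4)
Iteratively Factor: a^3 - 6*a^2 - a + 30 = (a - 5)*(a^2 - a - 6) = (a - 5)*(a + 2)*(a - 3)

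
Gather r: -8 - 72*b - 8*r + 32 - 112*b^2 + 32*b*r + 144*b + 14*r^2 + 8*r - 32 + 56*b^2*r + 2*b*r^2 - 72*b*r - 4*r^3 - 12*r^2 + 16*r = -112*b^2 + 72*b - 4*r^3 + r^2*(2*b + 2) + r*(56*b^2 - 40*b + 16) - 8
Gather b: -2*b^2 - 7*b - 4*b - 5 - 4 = -2*b^2 - 11*b - 9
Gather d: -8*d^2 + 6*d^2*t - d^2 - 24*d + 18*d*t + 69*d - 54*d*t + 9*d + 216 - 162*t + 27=d^2*(6*t - 9) + d*(54 - 36*t) - 162*t + 243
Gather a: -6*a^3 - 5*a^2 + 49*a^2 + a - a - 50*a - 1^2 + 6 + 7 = -6*a^3 + 44*a^2 - 50*a + 12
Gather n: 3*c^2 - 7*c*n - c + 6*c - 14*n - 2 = 3*c^2 + 5*c + n*(-7*c - 14) - 2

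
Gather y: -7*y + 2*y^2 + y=2*y^2 - 6*y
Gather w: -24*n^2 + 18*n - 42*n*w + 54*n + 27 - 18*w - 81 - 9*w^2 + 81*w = -24*n^2 + 72*n - 9*w^2 + w*(63 - 42*n) - 54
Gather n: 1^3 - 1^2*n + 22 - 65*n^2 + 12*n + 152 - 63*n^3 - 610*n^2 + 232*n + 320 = -63*n^3 - 675*n^2 + 243*n + 495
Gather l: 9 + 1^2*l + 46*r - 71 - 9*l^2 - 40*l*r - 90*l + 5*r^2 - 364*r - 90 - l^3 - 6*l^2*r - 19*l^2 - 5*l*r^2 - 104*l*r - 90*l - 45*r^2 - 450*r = -l^3 + l^2*(-6*r - 28) + l*(-5*r^2 - 144*r - 179) - 40*r^2 - 768*r - 152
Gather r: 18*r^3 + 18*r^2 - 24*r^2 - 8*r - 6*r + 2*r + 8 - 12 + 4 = 18*r^3 - 6*r^2 - 12*r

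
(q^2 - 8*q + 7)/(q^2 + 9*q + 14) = (q^2 - 8*q + 7)/(q^2 + 9*q + 14)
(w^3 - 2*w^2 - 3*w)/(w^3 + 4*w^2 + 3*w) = (w - 3)/(w + 3)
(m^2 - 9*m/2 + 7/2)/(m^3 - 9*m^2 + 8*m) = (m - 7/2)/(m*(m - 8))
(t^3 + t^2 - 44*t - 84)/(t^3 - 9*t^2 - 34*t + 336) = (t + 2)/(t - 8)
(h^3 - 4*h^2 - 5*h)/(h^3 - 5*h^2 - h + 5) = h/(h - 1)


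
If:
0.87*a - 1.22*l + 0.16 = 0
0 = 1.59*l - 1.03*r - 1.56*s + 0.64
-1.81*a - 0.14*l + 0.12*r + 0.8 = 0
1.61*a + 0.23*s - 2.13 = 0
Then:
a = -1.59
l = -1.00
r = -31.78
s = 20.38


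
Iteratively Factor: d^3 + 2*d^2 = (d)*(d^2 + 2*d) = d*(d + 2)*(d)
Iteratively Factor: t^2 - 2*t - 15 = (t + 3)*(t - 5)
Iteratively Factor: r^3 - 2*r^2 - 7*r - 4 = (r - 4)*(r^2 + 2*r + 1) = (r - 4)*(r + 1)*(r + 1)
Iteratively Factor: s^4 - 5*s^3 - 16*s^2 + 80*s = (s - 5)*(s^3 - 16*s) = s*(s - 5)*(s^2 - 16) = s*(s - 5)*(s - 4)*(s + 4)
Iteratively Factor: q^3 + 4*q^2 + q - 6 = (q + 3)*(q^2 + q - 2) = (q + 2)*(q + 3)*(q - 1)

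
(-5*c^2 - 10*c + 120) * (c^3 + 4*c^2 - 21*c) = -5*c^5 - 30*c^4 + 185*c^3 + 690*c^2 - 2520*c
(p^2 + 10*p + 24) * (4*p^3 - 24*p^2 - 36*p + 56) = 4*p^5 + 16*p^4 - 180*p^3 - 880*p^2 - 304*p + 1344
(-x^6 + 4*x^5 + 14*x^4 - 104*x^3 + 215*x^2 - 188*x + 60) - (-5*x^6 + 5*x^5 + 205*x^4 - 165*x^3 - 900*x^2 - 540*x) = 4*x^6 - x^5 - 191*x^4 + 61*x^3 + 1115*x^2 + 352*x + 60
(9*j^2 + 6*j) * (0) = 0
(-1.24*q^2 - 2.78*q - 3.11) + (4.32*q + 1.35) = -1.24*q^2 + 1.54*q - 1.76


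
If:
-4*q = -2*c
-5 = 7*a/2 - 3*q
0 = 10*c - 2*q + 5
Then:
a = -5/3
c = -5/9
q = -5/18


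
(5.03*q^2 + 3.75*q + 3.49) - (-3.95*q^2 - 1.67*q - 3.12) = 8.98*q^2 + 5.42*q + 6.61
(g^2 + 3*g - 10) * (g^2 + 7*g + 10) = g^4 + 10*g^3 + 21*g^2 - 40*g - 100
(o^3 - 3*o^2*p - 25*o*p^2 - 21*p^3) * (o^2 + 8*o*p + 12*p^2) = o^5 + 5*o^4*p - 37*o^3*p^2 - 257*o^2*p^3 - 468*o*p^4 - 252*p^5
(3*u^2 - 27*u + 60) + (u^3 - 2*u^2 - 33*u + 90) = u^3 + u^2 - 60*u + 150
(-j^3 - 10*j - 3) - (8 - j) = -j^3 - 9*j - 11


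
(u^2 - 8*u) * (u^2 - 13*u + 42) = u^4 - 21*u^3 + 146*u^2 - 336*u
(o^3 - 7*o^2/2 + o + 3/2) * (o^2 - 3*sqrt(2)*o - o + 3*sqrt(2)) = o^5 - 9*o^4/2 - 3*sqrt(2)*o^4 + 9*o^3/2 + 27*sqrt(2)*o^3/2 - 27*sqrt(2)*o^2/2 + o^2/2 - 3*sqrt(2)*o/2 - 3*o/2 + 9*sqrt(2)/2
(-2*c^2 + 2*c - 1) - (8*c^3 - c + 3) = -8*c^3 - 2*c^2 + 3*c - 4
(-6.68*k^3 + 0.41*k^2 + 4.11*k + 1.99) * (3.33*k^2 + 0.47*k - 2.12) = -22.2444*k^5 - 1.7743*k^4 + 28.0406*k^3 + 7.6892*k^2 - 7.7779*k - 4.2188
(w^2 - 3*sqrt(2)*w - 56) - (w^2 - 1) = -3*sqrt(2)*w - 55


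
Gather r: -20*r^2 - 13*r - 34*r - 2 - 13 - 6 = -20*r^2 - 47*r - 21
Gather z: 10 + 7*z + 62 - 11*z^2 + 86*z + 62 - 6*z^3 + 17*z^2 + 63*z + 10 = -6*z^3 + 6*z^2 + 156*z + 144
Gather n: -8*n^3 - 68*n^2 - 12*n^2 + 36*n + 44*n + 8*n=-8*n^3 - 80*n^2 + 88*n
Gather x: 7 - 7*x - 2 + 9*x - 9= 2*x - 4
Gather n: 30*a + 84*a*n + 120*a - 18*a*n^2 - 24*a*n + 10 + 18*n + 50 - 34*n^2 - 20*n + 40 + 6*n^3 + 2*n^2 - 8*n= 150*a + 6*n^3 + n^2*(-18*a - 32) + n*(60*a - 10) + 100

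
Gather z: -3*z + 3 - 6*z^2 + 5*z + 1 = -6*z^2 + 2*z + 4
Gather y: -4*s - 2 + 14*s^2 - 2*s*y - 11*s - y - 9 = 14*s^2 - 15*s + y*(-2*s - 1) - 11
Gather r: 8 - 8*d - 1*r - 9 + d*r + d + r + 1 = d*r - 7*d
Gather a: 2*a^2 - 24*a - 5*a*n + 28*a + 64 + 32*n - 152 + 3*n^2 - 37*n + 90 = 2*a^2 + a*(4 - 5*n) + 3*n^2 - 5*n + 2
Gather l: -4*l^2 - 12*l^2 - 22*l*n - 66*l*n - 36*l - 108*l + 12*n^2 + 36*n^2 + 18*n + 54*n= -16*l^2 + l*(-88*n - 144) + 48*n^2 + 72*n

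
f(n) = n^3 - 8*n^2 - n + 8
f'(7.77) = 55.80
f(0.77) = 2.94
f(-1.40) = -9.02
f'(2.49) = -22.24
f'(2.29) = -21.91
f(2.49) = -28.65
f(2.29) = -24.23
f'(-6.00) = 203.00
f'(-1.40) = 27.28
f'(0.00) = -1.00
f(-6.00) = -490.00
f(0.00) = 8.00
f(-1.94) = -27.47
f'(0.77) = -11.54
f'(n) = 3*n^2 - 16*n - 1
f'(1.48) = -18.11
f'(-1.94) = 41.33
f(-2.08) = -33.53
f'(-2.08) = 45.26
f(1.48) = -7.76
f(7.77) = -13.66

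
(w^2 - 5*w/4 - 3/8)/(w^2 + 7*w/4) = (8*w^2 - 10*w - 3)/(2*w*(4*w + 7))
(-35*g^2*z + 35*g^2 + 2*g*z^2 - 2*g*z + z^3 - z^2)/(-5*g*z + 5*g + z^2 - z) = 7*g + z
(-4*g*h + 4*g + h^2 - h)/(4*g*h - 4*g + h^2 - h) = (-4*g + h)/(4*g + h)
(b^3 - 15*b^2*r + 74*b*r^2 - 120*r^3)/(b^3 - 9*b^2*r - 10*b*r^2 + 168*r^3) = (-b^2 + 9*b*r - 20*r^2)/(-b^2 + 3*b*r + 28*r^2)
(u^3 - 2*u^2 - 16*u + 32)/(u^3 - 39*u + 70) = (u^2 - 16)/(u^2 + 2*u - 35)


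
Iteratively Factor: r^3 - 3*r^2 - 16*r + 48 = (r - 4)*(r^2 + r - 12) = (r - 4)*(r - 3)*(r + 4)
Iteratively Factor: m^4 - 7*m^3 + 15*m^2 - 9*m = (m - 1)*(m^3 - 6*m^2 + 9*m) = m*(m - 1)*(m^2 - 6*m + 9) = m*(m - 3)*(m - 1)*(m - 3)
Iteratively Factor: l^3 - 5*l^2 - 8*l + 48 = (l - 4)*(l^2 - l - 12) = (l - 4)*(l + 3)*(l - 4)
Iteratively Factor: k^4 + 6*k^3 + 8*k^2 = (k + 4)*(k^3 + 2*k^2) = (k + 2)*(k + 4)*(k^2) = k*(k + 2)*(k + 4)*(k)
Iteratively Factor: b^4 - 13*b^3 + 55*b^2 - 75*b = (b - 3)*(b^3 - 10*b^2 + 25*b) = (b - 5)*(b - 3)*(b^2 - 5*b) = b*(b - 5)*(b - 3)*(b - 5)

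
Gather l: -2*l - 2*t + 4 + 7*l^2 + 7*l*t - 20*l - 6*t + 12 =7*l^2 + l*(7*t - 22) - 8*t + 16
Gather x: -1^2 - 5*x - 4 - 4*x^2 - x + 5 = -4*x^2 - 6*x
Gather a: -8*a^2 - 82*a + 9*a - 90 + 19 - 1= -8*a^2 - 73*a - 72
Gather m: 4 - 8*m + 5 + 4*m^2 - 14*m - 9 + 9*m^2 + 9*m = 13*m^2 - 13*m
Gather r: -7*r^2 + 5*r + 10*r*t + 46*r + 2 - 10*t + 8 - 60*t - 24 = -7*r^2 + r*(10*t + 51) - 70*t - 14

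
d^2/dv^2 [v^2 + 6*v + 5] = 2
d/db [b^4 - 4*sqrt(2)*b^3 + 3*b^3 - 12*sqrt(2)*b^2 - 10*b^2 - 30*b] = 4*b^3 - 12*sqrt(2)*b^2 + 9*b^2 - 24*sqrt(2)*b - 20*b - 30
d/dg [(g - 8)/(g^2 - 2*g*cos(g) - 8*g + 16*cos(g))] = -(2*sin(g) + 1)/(g - 2*cos(g))^2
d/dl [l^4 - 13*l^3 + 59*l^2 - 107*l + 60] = 4*l^3 - 39*l^2 + 118*l - 107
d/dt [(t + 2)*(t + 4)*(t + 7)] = 3*t^2 + 26*t + 50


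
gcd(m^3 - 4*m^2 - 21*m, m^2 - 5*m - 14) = m - 7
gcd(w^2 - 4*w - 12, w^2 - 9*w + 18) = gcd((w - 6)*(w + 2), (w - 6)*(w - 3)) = w - 6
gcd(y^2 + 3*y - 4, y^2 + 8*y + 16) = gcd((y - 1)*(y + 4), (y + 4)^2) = y + 4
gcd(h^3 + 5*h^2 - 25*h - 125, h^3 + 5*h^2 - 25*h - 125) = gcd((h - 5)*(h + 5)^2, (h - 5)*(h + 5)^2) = h^3 + 5*h^2 - 25*h - 125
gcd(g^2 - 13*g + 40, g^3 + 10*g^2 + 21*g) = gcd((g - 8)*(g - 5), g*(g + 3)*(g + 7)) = 1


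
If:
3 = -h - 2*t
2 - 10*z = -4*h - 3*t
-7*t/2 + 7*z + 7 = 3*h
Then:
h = -21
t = 9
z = -11/2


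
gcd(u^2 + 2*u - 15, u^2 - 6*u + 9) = u - 3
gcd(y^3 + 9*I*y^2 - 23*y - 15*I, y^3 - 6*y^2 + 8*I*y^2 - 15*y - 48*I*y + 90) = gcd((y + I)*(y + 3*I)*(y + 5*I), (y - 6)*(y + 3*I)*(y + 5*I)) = y^2 + 8*I*y - 15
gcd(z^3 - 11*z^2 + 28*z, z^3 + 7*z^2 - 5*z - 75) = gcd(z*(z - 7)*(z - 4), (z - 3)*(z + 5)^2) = 1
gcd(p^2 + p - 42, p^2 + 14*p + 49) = p + 7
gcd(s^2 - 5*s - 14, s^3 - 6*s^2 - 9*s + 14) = s^2 - 5*s - 14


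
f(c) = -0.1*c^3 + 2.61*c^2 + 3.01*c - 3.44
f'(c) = -0.3*c^2 + 5.22*c + 3.01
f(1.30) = 4.66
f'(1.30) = 9.29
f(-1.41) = -2.21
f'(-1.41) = -4.95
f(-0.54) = -4.29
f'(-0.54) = 0.10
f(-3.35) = 19.53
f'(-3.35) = -17.84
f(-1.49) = -1.80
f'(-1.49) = -5.43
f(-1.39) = -2.31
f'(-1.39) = -4.83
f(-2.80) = 10.79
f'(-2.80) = -13.96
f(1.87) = 10.66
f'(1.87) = 11.72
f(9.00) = 162.16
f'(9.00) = 25.69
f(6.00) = 86.98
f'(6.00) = 23.53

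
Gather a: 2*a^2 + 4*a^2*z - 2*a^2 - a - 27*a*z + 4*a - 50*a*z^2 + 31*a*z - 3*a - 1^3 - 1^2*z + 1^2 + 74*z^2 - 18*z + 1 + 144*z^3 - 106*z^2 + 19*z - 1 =4*a^2*z + a*(-50*z^2 + 4*z) + 144*z^3 - 32*z^2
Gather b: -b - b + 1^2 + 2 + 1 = 4 - 2*b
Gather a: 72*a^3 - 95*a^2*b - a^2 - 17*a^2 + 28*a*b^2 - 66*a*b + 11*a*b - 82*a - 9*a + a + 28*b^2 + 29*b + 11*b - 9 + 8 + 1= 72*a^3 + a^2*(-95*b - 18) + a*(28*b^2 - 55*b - 90) + 28*b^2 + 40*b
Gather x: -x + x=0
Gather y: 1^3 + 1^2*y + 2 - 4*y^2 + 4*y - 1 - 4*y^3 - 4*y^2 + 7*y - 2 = -4*y^3 - 8*y^2 + 12*y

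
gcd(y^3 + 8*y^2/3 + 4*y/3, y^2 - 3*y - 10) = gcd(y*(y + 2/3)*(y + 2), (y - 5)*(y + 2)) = y + 2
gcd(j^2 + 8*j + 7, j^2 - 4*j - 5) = j + 1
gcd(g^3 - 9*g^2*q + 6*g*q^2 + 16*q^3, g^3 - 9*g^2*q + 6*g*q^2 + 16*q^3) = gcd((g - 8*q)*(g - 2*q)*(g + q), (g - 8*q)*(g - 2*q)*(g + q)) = g^3 - 9*g^2*q + 6*g*q^2 + 16*q^3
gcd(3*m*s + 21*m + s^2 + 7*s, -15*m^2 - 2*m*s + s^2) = 3*m + s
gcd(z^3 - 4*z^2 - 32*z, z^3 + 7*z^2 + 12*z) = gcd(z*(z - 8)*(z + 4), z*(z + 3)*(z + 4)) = z^2 + 4*z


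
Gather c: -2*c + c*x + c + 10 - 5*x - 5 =c*(x - 1) - 5*x + 5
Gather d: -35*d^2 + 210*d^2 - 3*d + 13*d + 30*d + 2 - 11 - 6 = 175*d^2 + 40*d - 15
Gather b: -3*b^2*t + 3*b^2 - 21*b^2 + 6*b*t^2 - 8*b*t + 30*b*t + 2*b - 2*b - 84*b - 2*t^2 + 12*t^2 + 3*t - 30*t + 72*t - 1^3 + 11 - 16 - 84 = b^2*(-3*t - 18) + b*(6*t^2 + 22*t - 84) + 10*t^2 + 45*t - 90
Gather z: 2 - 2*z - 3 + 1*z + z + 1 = 0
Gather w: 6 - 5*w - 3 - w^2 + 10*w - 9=-w^2 + 5*w - 6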